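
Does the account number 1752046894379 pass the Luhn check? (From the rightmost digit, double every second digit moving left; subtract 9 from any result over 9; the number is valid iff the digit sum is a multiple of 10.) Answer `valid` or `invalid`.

From the right, keep odd positions and double even positions (subtract 9 from any doubled value over 9):
  doubled (positions 2,4,...): 5 8 7 8 4 5 → sum 37
  kept (positions 1,3,...): 9 3 9 6 0 5 1 → sum 33
Total = 70.
70 mod 10 = 0, so the number is valid.

valid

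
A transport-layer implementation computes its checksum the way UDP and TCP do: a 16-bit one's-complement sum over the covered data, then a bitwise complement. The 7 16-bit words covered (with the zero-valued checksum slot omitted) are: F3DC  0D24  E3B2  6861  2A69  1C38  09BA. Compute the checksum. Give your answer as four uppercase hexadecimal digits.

628F

One's-complement addition (fold any carry out of bit 15 back into bit 0):
  0xF3DC + 0x0D24 = 0x10100 → wrap carry → 0x0101
  0x0101 + 0xE3B2 = 0x0E4B3
  0xE4B3 + 0x6861 = 0x14D14 → wrap carry → 0x4D15
  0x4D15 + 0x2A69 = 0x0777E
  0x777E + 0x1C38 = 0x093B6
  0x93B6 + 0x09BA = 0x09D70
One's-complement sum = 0x9D70.
Checksum = ~0x9D70 & 0xFFFF = 0x628F.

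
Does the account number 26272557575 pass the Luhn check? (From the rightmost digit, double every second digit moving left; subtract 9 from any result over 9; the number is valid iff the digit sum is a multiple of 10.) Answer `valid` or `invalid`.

From the right, keep odd positions and double even positions (subtract 9 from any doubled value over 9):
  doubled (positions 2,4,...): 5 5 1 5 3 → sum 19
  kept (positions 1,3,...): 5 5 5 2 2 2 → sum 21
Total = 40.
40 mod 10 = 0, so the number is valid.

valid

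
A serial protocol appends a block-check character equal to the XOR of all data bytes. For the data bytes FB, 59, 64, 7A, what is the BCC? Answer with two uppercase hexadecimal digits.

BC

XOR the bytes together:
  start with 0xFB
  0xFB ⊕ 0x59 = 0xA2
  0xA2 ⊕ 0x64 = 0xC6
  0xC6 ⊕ 0x7A = 0xBC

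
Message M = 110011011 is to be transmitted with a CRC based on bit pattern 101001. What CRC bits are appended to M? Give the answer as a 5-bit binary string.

10111

Append 5 zeros: 11001101100000. Divide by 101001 (XOR where the leading bit is 1):
  pos 0: 110011 XOR 101001 = 011010
  pos 1: 110100 XOR 101001 = 011101
  pos 2: 111011 XOR 101001 = 010010
  pos 3: 100101 XOR 101001 = 001100
  pos 5: 110000 XOR 101001 = 011001
  pos 6: 110010 XOR 101001 = 011011
  pos 7: 110110 XOR 101001 = 011111
  pos 8: 111110 XOR 101001 = 010111
Remainder (last 5 bits) = 10111. This is the CRC / FCS.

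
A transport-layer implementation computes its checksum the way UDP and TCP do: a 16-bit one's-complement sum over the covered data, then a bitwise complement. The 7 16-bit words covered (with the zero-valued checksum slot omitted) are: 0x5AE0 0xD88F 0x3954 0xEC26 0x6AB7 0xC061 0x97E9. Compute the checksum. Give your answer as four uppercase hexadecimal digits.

One's-complement addition (fold any carry out of bit 15 back into bit 0):
  0x5AE0 + 0xD88F = 0x1336F → wrap carry → 0x3370
  0x3370 + 0x3954 = 0x06CC4
  0x6CC4 + 0xEC26 = 0x158EA → wrap carry → 0x58EB
  0x58EB + 0x6AB7 = 0x0C3A2
  0xC3A2 + 0xC061 = 0x18403 → wrap carry → 0x8404
  0x8404 + 0x97E9 = 0x11BED → wrap carry → 0x1BEE
One's-complement sum = 0x1BEE.
Checksum = ~0x1BEE & 0xFFFF = 0xE411.

E411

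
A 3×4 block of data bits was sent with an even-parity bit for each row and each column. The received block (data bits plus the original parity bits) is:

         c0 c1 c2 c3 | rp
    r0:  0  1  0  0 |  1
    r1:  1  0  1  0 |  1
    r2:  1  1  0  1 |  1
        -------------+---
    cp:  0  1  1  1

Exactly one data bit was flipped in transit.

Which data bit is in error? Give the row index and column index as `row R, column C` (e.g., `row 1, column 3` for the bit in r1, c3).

Recompute each row's even parity and compare to rp:
  r0: data parity 1, sent rp 1 → ok
  r1: data parity 0, sent rp 1 → mismatch
  r2: data parity 1, sent rp 1 → ok
Recompute each column's even parity and compare to cp:
  c0: data parity 0, sent cp 0 → ok
  c1: data parity 0, sent cp 1 → mismatch
  c2: data parity 1, sent cp 1 → ok
  c3: data parity 1, sent cp 1 → ok
Exactly one row (r1) and one column (c1) fail → the flipped bit is at their intersection.

row 1, column 1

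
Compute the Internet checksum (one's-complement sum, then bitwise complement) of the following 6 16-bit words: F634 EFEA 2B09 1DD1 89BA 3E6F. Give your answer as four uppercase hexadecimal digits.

08DC

One's-complement addition (fold any carry out of bit 15 back into bit 0):
  0xF634 + 0xEFEA = 0x1E61E → wrap carry → 0xE61F
  0xE61F + 0x2B09 = 0x11128 → wrap carry → 0x1129
  0x1129 + 0x1DD1 = 0x02EFA
  0x2EFA + 0x89BA = 0x0B8B4
  0xB8B4 + 0x3E6F = 0x0F723
One's-complement sum = 0xF723.
Checksum = ~0xF723 & 0xFFFF = 0x08DC.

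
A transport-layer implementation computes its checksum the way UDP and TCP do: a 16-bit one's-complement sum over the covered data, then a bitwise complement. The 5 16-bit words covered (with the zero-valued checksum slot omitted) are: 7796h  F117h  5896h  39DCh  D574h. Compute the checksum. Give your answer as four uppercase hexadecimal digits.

2F6A

One's-complement addition (fold any carry out of bit 15 back into bit 0):
  0x7796 + 0xF117 = 0x168AD → wrap carry → 0x68AE
  0x68AE + 0x5896 = 0x0C144
  0xC144 + 0x39DC = 0x0FB20
  0xFB20 + 0xD574 = 0x1D094 → wrap carry → 0xD095
One's-complement sum = 0xD095.
Checksum = ~0xD095 & 0xFFFF = 0x2F6A.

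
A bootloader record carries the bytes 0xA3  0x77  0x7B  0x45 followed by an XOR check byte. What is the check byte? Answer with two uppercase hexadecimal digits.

EA

XOR the bytes together:
  start with 0xA3
  0xA3 ⊕ 0x77 = 0xD4
  0xD4 ⊕ 0x7B = 0xAF
  0xAF ⊕ 0x45 = 0xEA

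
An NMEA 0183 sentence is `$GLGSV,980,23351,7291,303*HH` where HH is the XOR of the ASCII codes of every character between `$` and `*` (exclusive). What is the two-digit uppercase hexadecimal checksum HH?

73

XOR the ASCII codes of the payload characters:
  'G' = 0x47 → acc = 0x47
  'L' = 0x4C → acc = 0x0B
  'G' = 0x47 → acc = 0x4C
  'S' = 0x53 → acc = 0x1F
  'V' = 0x56 → acc = 0x49
  ',' = 0x2C → acc = 0x65
  '9' = 0x39 → acc = 0x5C
  '8' = 0x38 → acc = 0x64
  '0' = 0x30 → acc = 0x54
  ',' = 0x2C → acc = 0x78
  '2' = 0x32 → acc = 0x4A
  '3' = 0x33 → acc = 0x79
  '3' = 0x33 → acc = 0x4A
  '5' = 0x35 → acc = 0x7F
  '1' = 0x31 → acc = 0x4E
  ',' = 0x2C → acc = 0x62
  '7' = 0x37 → acc = 0x55
  '2' = 0x32 → acc = 0x67
  '9' = 0x39 → acc = 0x5E
  '1' = 0x31 → acc = 0x6F
  ',' = 0x2C → acc = 0x43
  '3' = 0x33 → acc = 0x70
  '0' = 0x30 → acc = 0x40
  '3' = 0x33 → acc = 0x73
Checksum = 0x73.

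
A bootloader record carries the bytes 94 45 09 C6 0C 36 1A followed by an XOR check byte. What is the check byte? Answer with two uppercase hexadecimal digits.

XOR the bytes together:
  start with 0x94
  0x94 ⊕ 0x45 = 0xD1
  0xD1 ⊕ 0x09 = 0xD8
  0xD8 ⊕ 0xC6 = 0x1E
  0x1E ⊕ 0x0C = 0x12
  0x12 ⊕ 0x36 = 0x24
  0x24 ⊕ 0x1A = 0x3E

3E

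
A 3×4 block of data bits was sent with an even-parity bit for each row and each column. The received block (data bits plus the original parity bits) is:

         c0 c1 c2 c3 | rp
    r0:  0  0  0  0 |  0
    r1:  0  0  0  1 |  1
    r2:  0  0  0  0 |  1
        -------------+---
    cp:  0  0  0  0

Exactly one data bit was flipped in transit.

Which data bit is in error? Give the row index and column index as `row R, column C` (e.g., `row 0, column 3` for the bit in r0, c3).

row 2, column 3

Recompute each row's even parity and compare to rp:
  r0: data parity 0, sent rp 0 → ok
  r1: data parity 1, sent rp 1 → ok
  r2: data parity 0, sent rp 1 → mismatch
Recompute each column's even parity and compare to cp:
  c0: data parity 0, sent cp 0 → ok
  c1: data parity 0, sent cp 0 → ok
  c2: data parity 0, sent cp 0 → ok
  c3: data parity 1, sent cp 0 → mismatch
Exactly one row (r2) and one column (c3) fail → the flipped bit is at their intersection.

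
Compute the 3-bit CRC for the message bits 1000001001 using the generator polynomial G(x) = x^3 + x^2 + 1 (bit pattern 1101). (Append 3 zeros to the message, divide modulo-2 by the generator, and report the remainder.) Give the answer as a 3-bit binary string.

Append 3 zeros: 1000001001000. Divide by 1101 (XOR where the leading bit is 1):
  pos 0: 1000 XOR 1101 = 0101
  pos 1: 1010 XOR 1101 = 0111
  pos 2: 1110 XOR 1101 = 0011
  pos 4: 1110 XOR 1101 = 0011
  pos 6: 1101 XOR 1101 = 0000
Remainder (last 3 bits) = 000. This is the CRC / FCS.

000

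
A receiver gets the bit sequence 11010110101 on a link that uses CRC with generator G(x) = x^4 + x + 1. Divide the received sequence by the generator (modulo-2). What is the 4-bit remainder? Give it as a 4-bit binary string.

0110

Modulo-2 division of 11010110101 by 10011:
  pos 0: 11010 XOR 10011 = 01001
  pos 1: 10011 XOR 10011 = 00000
  pos 6: 10101 XOR 10011 = 00110
Remainder = 0110 (nonzero — an error is detected).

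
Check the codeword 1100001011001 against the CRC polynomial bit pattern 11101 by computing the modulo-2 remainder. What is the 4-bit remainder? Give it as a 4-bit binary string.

0000

Modulo-2 division of 1100001011001 by 11101:
  pos 0: 11000 XOR 11101 = 00101
  pos 2: 10101 XOR 11101 = 01000
  pos 3: 10000 XOR 11101 = 01101
  pos 4: 11011 XOR 11101 = 00110
  pos 6: 11010 XOR 11101 = 00111
  pos 8: 11101 XOR 11101 = 00000
Remainder = 0000 (zero — the frame passes the CRC check).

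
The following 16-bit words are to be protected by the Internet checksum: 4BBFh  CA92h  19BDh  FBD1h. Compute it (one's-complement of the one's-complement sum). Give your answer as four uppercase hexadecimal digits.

D41E

One's-complement addition (fold any carry out of bit 15 back into bit 0):
  0x4BBF + 0xCA92 = 0x11651 → wrap carry → 0x1652
  0x1652 + 0x19BD = 0x0300F
  0x300F + 0xFBD1 = 0x12BE0 → wrap carry → 0x2BE1
One's-complement sum = 0x2BE1.
Checksum = ~0x2BE1 & 0xFFFF = 0xD41E.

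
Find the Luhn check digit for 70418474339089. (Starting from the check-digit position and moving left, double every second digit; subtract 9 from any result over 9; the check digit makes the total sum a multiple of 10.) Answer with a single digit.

Partial digits right→left: 9 8 0 9 3 3 4 7 4 8 1 4 0 7
Double every second digit counting from the check-digit position (so the 1st, 3rd, 5th, ... of the partial from the right).
  doubled (with −9 where >9): 9 0 6 8 8 2 0 → sum 33
  kept as-is: 8 9 3 7 8 4 7 → sum 46
Total = 33 + 46 = 79.
Check digit = (10 − (79 mod 10)) mod 10 = 1.

1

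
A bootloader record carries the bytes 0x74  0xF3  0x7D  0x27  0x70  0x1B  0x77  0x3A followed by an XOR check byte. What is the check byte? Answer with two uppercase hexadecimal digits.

FB

XOR the bytes together:
  start with 0x74
  0x74 ⊕ 0xF3 = 0x87
  0x87 ⊕ 0x7D = 0xFA
  0xFA ⊕ 0x27 = 0xDD
  0xDD ⊕ 0x70 = 0xAD
  0xAD ⊕ 0x1B = 0xB6
  0xB6 ⊕ 0x77 = 0xC1
  0xC1 ⊕ 0x3A = 0xFB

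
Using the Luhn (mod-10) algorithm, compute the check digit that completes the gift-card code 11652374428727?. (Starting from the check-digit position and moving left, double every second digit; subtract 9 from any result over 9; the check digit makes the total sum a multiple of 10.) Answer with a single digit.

9

Partial digits right→left: 7 2 7 8 2 4 4 7 3 2 5 6 1 1
Double every second digit counting from the check-digit position (so the 1st, 3rd, 5th, ... of the partial from the right).
  doubled (with −9 where >9): 5 5 4 8 6 1 2 → sum 31
  kept as-is: 2 8 4 7 2 6 1 → sum 30
Total = 31 + 30 = 61.
Check digit = (10 − (61 mod 10)) mod 10 = 9.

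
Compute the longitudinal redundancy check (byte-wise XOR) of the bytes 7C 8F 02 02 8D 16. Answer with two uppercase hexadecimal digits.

XOR the bytes together:
  start with 0x7C
  0x7C ⊕ 0x8F = 0xF3
  0xF3 ⊕ 0x02 = 0xF1
  0xF1 ⊕ 0x02 = 0xF3
  0xF3 ⊕ 0x8D = 0x7E
  0x7E ⊕ 0x16 = 0x68

68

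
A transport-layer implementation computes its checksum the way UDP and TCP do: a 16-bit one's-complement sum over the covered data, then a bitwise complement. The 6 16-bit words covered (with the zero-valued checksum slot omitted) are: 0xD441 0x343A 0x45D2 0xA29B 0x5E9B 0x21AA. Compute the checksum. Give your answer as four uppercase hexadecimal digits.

One's-complement addition (fold any carry out of bit 15 back into bit 0):
  0xD441 + 0x343A = 0x1087B → wrap carry → 0x087C
  0x087C + 0x45D2 = 0x04E4E
  0x4E4E + 0xA29B = 0x0F0E9
  0xF0E9 + 0x5E9B = 0x14F84 → wrap carry → 0x4F85
  0x4F85 + 0x21AA = 0x0712F
One's-complement sum = 0x712F.
Checksum = ~0x712F & 0xFFFF = 0x8ED0.

8ED0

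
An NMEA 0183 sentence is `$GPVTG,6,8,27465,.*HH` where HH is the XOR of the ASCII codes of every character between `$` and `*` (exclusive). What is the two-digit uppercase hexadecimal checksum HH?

40

XOR the ASCII codes of the payload characters:
  'G' = 0x47 → acc = 0x47
  'P' = 0x50 → acc = 0x17
  'V' = 0x56 → acc = 0x41
  'T' = 0x54 → acc = 0x15
  'G' = 0x47 → acc = 0x52
  ',' = 0x2C → acc = 0x7E
  '6' = 0x36 → acc = 0x48
  ',' = 0x2C → acc = 0x64
  '8' = 0x38 → acc = 0x5C
  ',' = 0x2C → acc = 0x70
  '2' = 0x32 → acc = 0x42
  '7' = 0x37 → acc = 0x75
  '4' = 0x34 → acc = 0x41
  '6' = 0x36 → acc = 0x77
  '5' = 0x35 → acc = 0x42
  ',' = 0x2C → acc = 0x6E
  '.' = 0x2E → acc = 0x40
Checksum = 0x40.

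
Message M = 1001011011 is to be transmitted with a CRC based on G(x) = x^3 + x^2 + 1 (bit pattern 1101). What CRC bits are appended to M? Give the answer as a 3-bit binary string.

010

Append 3 zeros: 1001011011000. Divide by 1101 (XOR where the leading bit is 1):
  pos 0: 1001 XOR 1101 = 0100
  pos 1: 1000 XOR 1101 = 0101
  pos 2: 1011 XOR 1101 = 0110
  pos 3: 1101 XOR 1101 = 0000
  pos 8: 1100 XOR 1101 = 0001
Remainder (last 3 bits) = 010. This is the CRC / FCS.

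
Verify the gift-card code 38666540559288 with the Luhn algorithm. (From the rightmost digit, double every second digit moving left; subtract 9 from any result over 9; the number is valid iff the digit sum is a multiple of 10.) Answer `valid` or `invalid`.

invalid

From the right, keep odd positions and double even positions (subtract 9 from any doubled value over 9):
  doubled (positions 2,4,...): 7 9 1 8 3 3 6 → sum 37
  kept (positions 1,3,...): 8 2 5 0 5 6 8 → sum 34
Total = 71.
71 mod 10 = 1, so the number is invalid.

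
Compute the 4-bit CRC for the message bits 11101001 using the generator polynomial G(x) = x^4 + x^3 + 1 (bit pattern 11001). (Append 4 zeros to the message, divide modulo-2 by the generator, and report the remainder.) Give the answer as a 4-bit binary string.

Append 4 zeros: 111010010000. Divide by 11001 (XOR where the leading bit is 1):
  pos 0: 11101 XOR 11001 = 00100
  pos 2: 10000 XOR 11001 = 01001
  pos 3: 10011 XOR 11001 = 01010
  pos 4: 10100 XOR 11001 = 01101
  pos 5: 11010 XOR 11001 = 00011
Remainder (last 4 bits) = 1100. This is the CRC / FCS.

1100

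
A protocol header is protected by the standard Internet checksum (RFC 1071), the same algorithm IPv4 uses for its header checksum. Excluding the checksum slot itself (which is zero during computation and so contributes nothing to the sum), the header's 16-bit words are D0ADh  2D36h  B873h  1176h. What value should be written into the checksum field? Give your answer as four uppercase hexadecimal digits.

One's-complement addition (fold any carry out of bit 15 back into bit 0):
  0xD0AD + 0x2D36 = 0x0FDE3
  0xFDE3 + 0xB873 = 0x1B656 → wrap carry → 0xB657
  0xB657 + 0x1176 = 0x0C7CD
One's-complement sum = 0xC7CD.
Checksum = ~0xC7CD & 0xFFFF = 0x3832.

3832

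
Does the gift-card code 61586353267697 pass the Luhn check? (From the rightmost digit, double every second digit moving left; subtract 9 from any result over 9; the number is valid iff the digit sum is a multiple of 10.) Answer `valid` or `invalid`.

From the right, keep odd positions and double even positions (subtract 9 from any doubled value over 9):
  doubled (positions 2,4,...): 9 5 4 1 3 1 3 → sum 26
  kept (positions 1,3,...): 7 6 6 3 3 8 1 → sum 34
Total = 60.
60 mod 10 = 0, so the number is valid.

valid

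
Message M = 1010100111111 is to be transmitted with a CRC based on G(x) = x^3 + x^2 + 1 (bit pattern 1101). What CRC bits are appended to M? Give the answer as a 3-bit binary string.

111

Append 3 zeros: 1010100111111000. Divide by 1101 (XOR where the leading bit is 1):
  pos 0: 1010 XOR 1101 = 0111
  pos 1: 1111 XOR 1101 = 0010
  pos 3: 1000 XOR 1101 = 0101
  pos 4: 1011 XOR 1101 = 0110
  pos 5: 1101 XOR 1101 = 0000
  pos 9: 1111 XOR 1101 = 0010
  pos 11: 1000 XOR 1101 = 0101
  pos 12: 1010 XOR 1101 = 0111
Remainder (last 3 bits) = 111. This is the CRC / FCS.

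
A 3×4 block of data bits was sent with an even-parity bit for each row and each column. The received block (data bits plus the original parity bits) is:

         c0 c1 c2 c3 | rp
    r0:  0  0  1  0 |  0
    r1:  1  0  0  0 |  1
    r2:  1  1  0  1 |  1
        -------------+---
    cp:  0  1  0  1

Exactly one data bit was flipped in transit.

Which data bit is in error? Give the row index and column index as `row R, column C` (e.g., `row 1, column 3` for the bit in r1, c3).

Recompute each row's even parity and compare to rp:
  r0: data parity 1, sent rp 0 → mismatch
  r1: data parity 1, sent rp 1 → ok
  r2: data parity 1, sent rp 1 → ok
Recompute each column's even parity and compare to cp:
  c0: data parity 0, sent cp 0 → ok
  c1: data parity 1, sent cp 1 → ok
  c2: data parity 1, sent cp 0 → mismatch
  c3: data parity 1, sent cp 1 → ok
Exactly one row (r0) and one column (c2) fail → the flipped bit is at their intersection.

row 0, column 2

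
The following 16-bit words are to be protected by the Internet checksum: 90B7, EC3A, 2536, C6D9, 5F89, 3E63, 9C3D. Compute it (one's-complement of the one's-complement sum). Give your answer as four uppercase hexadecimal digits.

5CD3

One's-complement addition (fold any carry out of bit 15 back into bit 0):
  0x90B7 + 0xEC3A = 0x17CF1 → wrap carry → 0x7CF2
  0x7CF2 + 0x2536 = 0x0A228
  0xA228 + 0xC6D9 = 0x16901 → wrap carry → 0x6902
  0x6902 + 0x5F89 = 0x0C88B
  0xC88B + 0x3E63 = 0x106EE → wrap carry → 0x06EF
  0x06EF + 0x9C3D = 0x0A32C
One's-complement sum = 0xA32C.
Checksum = ~0xA32C & 0xFFFF = 0x5CD3.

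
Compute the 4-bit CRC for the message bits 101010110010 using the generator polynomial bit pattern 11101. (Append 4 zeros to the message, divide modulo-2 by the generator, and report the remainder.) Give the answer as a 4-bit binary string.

Append 4 zeros: 1010101100100000. Divide by 11101 (XOR where the leading bit is 1):
  pos 0: 10101 XOR 11101 = 01000
  pos 1: 10000 XOR 11101 = 01101
  pos 2: 11011 XOR 11101 = 00110
  pos 4: 11010 XOR 11101 = 00111
  pos 6: 11101 XOR 11101 = 00000
Remainder (last 4 bits) = 0000. This is the CRC / FCS.

0000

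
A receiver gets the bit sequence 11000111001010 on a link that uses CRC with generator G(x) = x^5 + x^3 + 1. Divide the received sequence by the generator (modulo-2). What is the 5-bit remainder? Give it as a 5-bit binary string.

Modulo-2 division of 11000111001010 by 101001:
  pos 0: 110001 XOR 101001 = 011000
  pos 1: 110001 XOR 101001 = 011000
  pos 2: 110001 XOR 101001 = 011000
  pos 3: 110000 XOR 101001 = 011001
  pos 4: 110010 XOR 101001 = 011011
  pos 5: 110111 XOR 101001 = 011110
  pos 6: 111100 XOR 101001 = 010101
  pos 7: 101011 XOR 101001 = 000010
Remainder = 00100 (nonzero — an error is detected).

00100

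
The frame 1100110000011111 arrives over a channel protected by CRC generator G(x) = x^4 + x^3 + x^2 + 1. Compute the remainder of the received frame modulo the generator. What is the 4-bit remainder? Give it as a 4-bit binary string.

0100

Modulo-2 division of 1100110000011111 by 11101:
  pos 0: 11001 XOR 11101 = 00100
  pos 2: 10010 XOR 11101 = 01111
  pos 3: 11110 XOR 11101 = 00011
  pos 6: 11000 XOR 11101 = 00101
  pos 8: 10111 XOR 11101 = 01010
  pos 9: 10101 XOR 11101 = 01000
  pos 10: 10001 XOR 11101 = 01100
  pos 11: 11001 XOR 11101 = 00100
Remainder = 0100 (nonzero — an error is detected).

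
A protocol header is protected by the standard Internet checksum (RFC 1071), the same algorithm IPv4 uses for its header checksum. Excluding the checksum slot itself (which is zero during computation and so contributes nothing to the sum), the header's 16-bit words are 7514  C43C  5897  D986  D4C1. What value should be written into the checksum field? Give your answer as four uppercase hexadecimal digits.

BFCE

One's-complement addition (fold any carry out of bit 15 back into bit 0):
  0x7514 + 0xC43C = 0x13950 → wrap carry → 0x3951
  0x3951 + 0x5897 = 0x091E8
  0x91E8 + 0xD986 = 0x16B6E → wrap carry → 0x6B6F
  0x6B6F + 0xD4C1 = 0x14030 → wrap carry → 0x4031
One's-complement sum = 0x4031.
Checksum = ~0x4031 & 0xFFFF = 0xBFCE.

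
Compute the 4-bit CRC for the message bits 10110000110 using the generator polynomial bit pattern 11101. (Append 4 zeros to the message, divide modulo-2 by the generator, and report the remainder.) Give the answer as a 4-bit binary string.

Append 4 zeros: 101100001100000. Divide by 11101 (XOR where the leading bit is 1):
  pos 0: 10110 XOR 11101 = 01011
  pos 1: 10110 XOR 11101 = 01011
  pos 2: 10110 XOR 11101 = 01011
  pos 3: 10110 XOR 11101 = 01011
  pos 4: 10111 XOR 11101 = 01010
  pos 5: 10101 XOR 11101 = 01000
  pos 6: 10000 XOR 11101 = 01101
  pos 7: 11010 XOR 11101 = 00111
  pos 9: 11100 XOR 11101 = 00001
Remainder (last 4 bits) = 0010. This is the CRC / FCS.

0010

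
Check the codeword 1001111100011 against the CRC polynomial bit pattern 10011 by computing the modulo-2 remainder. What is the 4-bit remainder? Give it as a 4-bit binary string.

Modulo-2 division of 1001111100011 by 10011:
  pos 0: 10011 XOR 10011 = 00000
  pos 5: 11100 XOR 10011 = 01111
  pos 6: 11110 XOR 10011 = 01101
  pos 7: 11011 XOR 10011 = 01000
  pos 8: 10001 XOR 10011 = 00010
Remainder = 0010 (nonzero — an error is detected).

0010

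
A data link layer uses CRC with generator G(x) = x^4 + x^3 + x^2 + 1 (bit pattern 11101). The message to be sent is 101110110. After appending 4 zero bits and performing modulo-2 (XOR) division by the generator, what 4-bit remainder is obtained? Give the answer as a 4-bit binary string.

0000

Append 4 zeros: 1011101100000. Divide by 11101 (XOR where the leading bit is 1):
  pos 0: 10111 XOR 11101 = 01010
  pos 1: 10100 XOR 11101 = 01001
  pos 2: 10011 XOR 11101 = 01110
  pos 3: 11101 XOR 11101 = 00000
Remainder (last 4 bits) = 0000. This is the CRC / FCS.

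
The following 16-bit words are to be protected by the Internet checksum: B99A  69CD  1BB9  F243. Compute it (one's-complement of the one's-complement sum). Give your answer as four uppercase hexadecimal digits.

CE9A

One's-complement addition (fold any carry out of bit 15 back into bit 0):
  0xB99A + 0x69CD = 0x12367 → wrap carry → 0x2368
  0x2368 + 0x1BB9 = 0x03F21
  0x3F21 + 0xF243 = 0x13164 → wrap carry → 0x3165
One's-complement sum = 0x3165.
Checksum = ~0x3165 & 0xFFFF = 0xCE9A.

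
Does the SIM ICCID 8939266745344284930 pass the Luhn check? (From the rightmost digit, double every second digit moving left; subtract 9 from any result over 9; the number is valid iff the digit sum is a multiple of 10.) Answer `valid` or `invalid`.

From the right, keep odd positions and double even positions (subtract 9 from any doubled value over 9):
  doubled (positions 2,4,...): 6 8 4 8 1 5 3 9 9 → sum 53
  kept (positions 1,3,...): 0 9 8 4 3 4 6 2 3 8 → sum 47
Total = 100.
100 mod 10 = 0, so the number is valid.

valid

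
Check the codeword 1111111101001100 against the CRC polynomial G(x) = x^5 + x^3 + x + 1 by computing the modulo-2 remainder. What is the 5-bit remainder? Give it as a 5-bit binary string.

00111

Modulo-2 division of 1111111101001100 by 101011:
  pos 0: 111111 XOR 101011 = 010100
  pos 1: 101001 XOR 101011 = 000010
  pos 5: 101010 XOR 101011 = 000001
  pos 10: 101100 XOR 101011 = 000111
Remainder = 00111 (nonzero — an error is detected).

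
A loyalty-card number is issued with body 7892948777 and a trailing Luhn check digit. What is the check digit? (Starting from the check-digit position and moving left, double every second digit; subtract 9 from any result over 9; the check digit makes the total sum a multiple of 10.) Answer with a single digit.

1

Partial digits right→left: 7 7 7 8 4 9 2 9 8 7
Double every second digit counting from the check-digit position (so the 1st, 3rd, 5th, ... of the partial from the right).
  doubled (with −9 where >9): 5 5 8 4 7 → sum 29
  kept as-is: 7 8 9 9 7 → sum 40
Total = 29 + 40 = 69.
Check digit = (10 − (69 mod 10)) mod 10 = 1.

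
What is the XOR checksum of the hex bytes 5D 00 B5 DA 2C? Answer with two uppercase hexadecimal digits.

XOR the bytes together:
  start with 0x5D
  0x5D ⊕ 0x00 = 0x5D
  0x5D ⊕ 0xB5 = 0xE8
  0xE8 ⊕ 0xDA = 0x32
  0x32 ⊕ 0x2C = 0x1E

1E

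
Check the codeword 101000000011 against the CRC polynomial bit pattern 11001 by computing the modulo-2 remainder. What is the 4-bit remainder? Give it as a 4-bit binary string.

1011

Modulo-2 division of 101000000011 by 11001:
  pos 0: 10100 XOR 11001 = 01101
  pos 1: 11010 XOR 11001 = 00011
  pos 4: 11000 XOR 11001 = 00001
Remainder = 1011 (nonzero — an error is detected).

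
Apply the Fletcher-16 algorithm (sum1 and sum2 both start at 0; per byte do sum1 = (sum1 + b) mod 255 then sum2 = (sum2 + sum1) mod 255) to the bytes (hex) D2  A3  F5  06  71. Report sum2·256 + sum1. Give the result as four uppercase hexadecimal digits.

Running sums (mod 255):
  after byte 0 (D2): sum1=210, sum2=210
  after byte 1 (A3): sum1=118, sum2=73
  after byte 2 (F5): sum1=108, sum2=181
  after byte 3 (06): sum1=114, sum2=40
  after byte 4 (71): sum1=227, sum2=12
Checksum = sum2·256 + sum1 = 12·256 + 227 = 3299 = 0x0CE3.

0CE3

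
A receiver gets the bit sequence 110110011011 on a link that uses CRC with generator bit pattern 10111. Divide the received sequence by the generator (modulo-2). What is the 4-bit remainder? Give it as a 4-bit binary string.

Modulo-2 division of 110110011011 by 10111:
  pos 0: 11011 XOR 10111 = 01100
  pos 1: 11000 XOR 10111 = 01111
  pos 2: 11110 XOR 10111 = 01001
  pos 3: 10011 XOR 10111 = 00100
  pos 5: 10010 XOR 10111 = 00101
  pos 7: 10111 XOR 10111 = 00000
Remainder = 0000 (zero — the frame passes the CRC check).

0000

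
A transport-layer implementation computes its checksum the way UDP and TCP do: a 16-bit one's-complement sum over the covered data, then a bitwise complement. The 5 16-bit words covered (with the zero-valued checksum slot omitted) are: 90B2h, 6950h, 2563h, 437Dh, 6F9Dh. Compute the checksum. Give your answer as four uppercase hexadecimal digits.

2D7F

One's-complement addition (fold any carry out of bit 15 back into bit 0):
  0x90B2 + 0x6950 = 0x0FA02
  0xFA02 + 0x2563 = 0x11F65 → wrap carry → 0x1F66
  0x1F66 + 0x437D = 0x062E3
  0x62E3 + 0x6F9D = 0x0D280
One's-complement sum = 0xD280.
Checksum = ~0xD280 & 0xFFFF = 0x2D7F.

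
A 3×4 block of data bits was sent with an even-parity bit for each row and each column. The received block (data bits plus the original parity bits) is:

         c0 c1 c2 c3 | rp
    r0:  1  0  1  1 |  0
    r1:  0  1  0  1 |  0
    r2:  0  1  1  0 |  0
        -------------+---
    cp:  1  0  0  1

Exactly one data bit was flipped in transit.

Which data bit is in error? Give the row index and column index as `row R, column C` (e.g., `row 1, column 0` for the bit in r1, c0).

Recompute each row's even parity and compare to rp:
  r0: data parity 1, sent rp 0 → mismatch
  r1: data parity 0, sent rp 0 → ok
  r2: data parity 0, sent rp 0 → ok
Recompute each column's even parity and compare to cp:
  c0: data parity 1, sent cp 1 → ok
  c1: data parity 0, sent cp 0 → ok
  c2: data parity 0, sent cp 0 → ok
  c3: data parity 0, sent cp 1 → mismatch
Exactly one row (r0) and one column (c3) fail → the flipped bit is at their intersection.

row 0, column 3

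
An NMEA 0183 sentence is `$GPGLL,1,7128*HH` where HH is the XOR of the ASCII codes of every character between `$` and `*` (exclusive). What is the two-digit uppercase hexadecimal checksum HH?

XOR the ASCII codes of the payload characters:
  'G' = 0x47 → acc = 0x47
  'P' = 0x50 → acc = 0x17
  'G' = 0x47 → acc = 0x50
  'L' = 0x4C → acc = 0x1C
  'L' = 0x4C → acc = 0x50
  ',' = 0x2C → acc = 0x7C
  '1' = 0x31 → acc = 0x4D
  ',' = 0x2C → acc = 0x61
  '7' = 0x37 → acc = 0x56
  '1' = 0x31 → acc = 0x67
  '2' = 0x32 → acc = 0x55
  '8' = 0x38 → acc = 0x6D
Checksum = 0x6D.

6D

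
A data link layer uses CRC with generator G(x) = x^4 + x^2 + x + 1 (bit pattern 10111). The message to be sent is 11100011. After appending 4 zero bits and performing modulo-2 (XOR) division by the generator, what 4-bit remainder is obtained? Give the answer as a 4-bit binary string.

Append 4 zeros: 111000110000. Divide by 10111 (XOR where the leading bit is 1):
  pos 0: 11100 XOR 10111 = 01011
  pos 1: 10110 XOR 10111 = 00001
  pos 5: 11100 XOR 10111 = 01011
  pos 6: 10110 XOR 10111 = 00001
Remainder (last 4 bits) = 0010. This is the CRC / FCS.

0010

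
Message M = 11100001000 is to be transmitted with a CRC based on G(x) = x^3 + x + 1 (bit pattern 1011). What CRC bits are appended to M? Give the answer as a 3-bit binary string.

001

Append 3 zeros: 11100001000000. Divide by 1011 (XOR where the leading bit is 1):
  pos 0: 1110 XOR 1011 = 0101
  pos 1: 1010 XOR 1011 = 0001
  pos 4: 1001 XOR 1011 = 0010
  pos 6: 1000 XOR 1011 = 0011
  pos 8: 1100 XOR 1011 = 0111
  pos 9: 1110 XOR 1011 = 0101
  pos 10: 1010 XOR 1011 = 0001
Remainder (last 3 bits) = 001. This is the CRC / FCS.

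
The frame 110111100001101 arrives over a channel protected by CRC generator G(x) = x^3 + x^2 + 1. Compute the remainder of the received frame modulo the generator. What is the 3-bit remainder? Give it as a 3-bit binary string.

011

Modulo-2 division of 110111100001101 by 1101:
  pos 0: 1101 XOR 1101 = 0000
  pos 4: 1110 XOR 1101 = 0011
  pos 6: 1100 XOR 1101 = 0001
  pos 9: 1011 XOR 1101 = 0110
  pos 10: 1100 XOR 1101 = 0001
Remainder = 011 (nonzero — an error is detected).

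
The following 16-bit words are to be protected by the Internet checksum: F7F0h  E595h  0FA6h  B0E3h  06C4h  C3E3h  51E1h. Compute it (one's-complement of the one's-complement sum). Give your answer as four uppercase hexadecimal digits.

4566

One's-complement addition (fold any carry out of bit 15 back into bit 0):
  0xF7F0 + 0xE595 = 0x1DD85 → wrap carry → 0xDD86
  0xDD86 + 0x0FA6 = 0x0ED2C
  0xED2C + 0xB0E3 = 0x19E0F → wrap carry → 0x9E10
  0x9E10 + 0x06C4 = 0x0A4D4
  0xA4D4 + 0xC3E3 = 0x168B7 → wrap carry → 0x68B8
  0x68B8 + 0x51E1 = 0x0BA99
One's-complement sum = 0xBA99.
Checksum = ~0xBA99 & 0xFFFF = 0x4566.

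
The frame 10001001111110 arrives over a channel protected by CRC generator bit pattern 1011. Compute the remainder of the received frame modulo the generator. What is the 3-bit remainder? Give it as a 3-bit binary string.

Modulo-2 division of 10001001111110 by 1011:
  pos 0: 1000 XOR 1011 = 0011
  pos 2: 1110 XOR 1011 = 0101
  pos 3: 1010 XOR 1011 = 0001
  pos 6: 1111 XOR 1011 = 0100
  pos 7: 1001 XOR 1011 = 0010
  pos 9: 1011 XOR 1011 = 0000
Remainder = 000 (zero — the frame passes the CRC check).

000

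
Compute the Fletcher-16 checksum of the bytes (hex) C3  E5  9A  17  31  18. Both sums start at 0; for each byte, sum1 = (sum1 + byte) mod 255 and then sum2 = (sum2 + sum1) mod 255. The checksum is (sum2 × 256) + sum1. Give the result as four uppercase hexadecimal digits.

Running sums (mod 255):
  after byte 0 (C3): sum1=195, sum2=195
  after byte 1 (E5): sum1=169, sum2=109
  after byte 2 (9A): sum1=68, sum2=177
  after byte 3 (17): sum1=91, sum2=13
  after byte 4 (31): sum1=140, sum2=153
  after byte 5 (18): sum1=164, sum2=62
Checksum = sum2·256 + sum1 = 62·256 + 164 = 16036 = 0x3EA4.

3EA4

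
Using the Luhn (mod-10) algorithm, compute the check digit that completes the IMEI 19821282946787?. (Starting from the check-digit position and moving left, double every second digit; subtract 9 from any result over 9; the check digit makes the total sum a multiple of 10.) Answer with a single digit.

Partial digits right→left: 7 8 7 6 4 9 2 8 2 1 2 8 9 1
Double every second digit counting from the check-digit position (so the 1st, 3rd, 5th, ... of the partial from the right).
  doubled (with −9 where >9): 5 5 8 4 4 4 9 → sum 39
  kept as-is: 8 6 9 8 1 8 1 → sum 41
Total = 39 + 41 = 80.
Check digit = (10 − (80 mod 10)) mod 10 = 0.

0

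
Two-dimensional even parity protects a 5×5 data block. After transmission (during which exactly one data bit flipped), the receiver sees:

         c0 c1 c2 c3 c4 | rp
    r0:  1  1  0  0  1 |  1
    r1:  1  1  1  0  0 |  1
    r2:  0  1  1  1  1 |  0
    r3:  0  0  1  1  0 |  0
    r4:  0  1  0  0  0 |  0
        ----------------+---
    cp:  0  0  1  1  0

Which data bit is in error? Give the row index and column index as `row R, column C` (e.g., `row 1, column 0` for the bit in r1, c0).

row 4, column 3

Recompute each row's even parity and compare to rp:
  r0: data parity 1, sent rp 1 → ok
  r1: data parity 1, sent rp 1 → ok
  r2: data parity 0, sent rp 0 → ok
  r3: data parity 0, sent rp 0 → ok
  r4: data parity 1, sent rp 0 → mismatch
Recompute each column's even parity and compare to cp:
  c0: data parity 0, sent cp 0 → ok
  c1: data parity 0, sent cp 0 → ok
  c2: data parity 1, sent cp 1 → ok
  c3: data parity 0, sent cp 1 → mismatch
  c4: data parity 0, sent cp 0 → ok
Exactly one row (r4) and one column (c3) fail → the flipped bit is at their intersection.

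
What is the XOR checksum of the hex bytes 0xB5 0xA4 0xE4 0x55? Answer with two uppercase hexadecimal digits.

A0

XOR the bytes together:
  start with 0xB5
  0xB5 ⊕ 0xA4 = 0x11
  0x11 ⊕ 0xE4 = 0xF5
  0xF5 ⊕ 0x55 = 0xA0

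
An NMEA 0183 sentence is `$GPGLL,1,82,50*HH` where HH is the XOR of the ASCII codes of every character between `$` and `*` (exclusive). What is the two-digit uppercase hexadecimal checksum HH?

XOR the ASCII codes of the payload characters:
  'G' = 0x47 → acc = 0x47
  'P' = 0x50 → acc = 0x17
  'G' = 0x47 → acc = 0x50
  'L' = 0x4C → acc = 0x1C
  'L' = 0x4C → acc = 0x50
  ',' = 0x2C → acc = 0x7C
  '1' = 0x31 → acc = 0x4D
  ',' = 0x2C → acc = 0x61
  '8' = 0x38 → acc = 0x59
  '2' = 0x32 → acc = 0x6B
  ',' = 0x2C → acc = 0x47
  '5' = 0x35 → acc = 0x72
  '0' = 0x30 → acc = 0x42
Checksum = 0x42.

42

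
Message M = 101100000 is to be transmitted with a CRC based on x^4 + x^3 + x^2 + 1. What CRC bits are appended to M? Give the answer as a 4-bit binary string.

1011

Append 4 zeros: 1011000000000. Divide by 11101 (XOR where the leading bit is 1):
  pos 0: 10110 XOR 11101 = 01011
  pos 1: 10110 XOR 11101 = 01011
  pos 2: 10110 XOR 11101 = 01011
  pos 3: 10110 XOR 11101 = 01011
  pos 4: 10110 XOR 11101 = 01011
  pos 5: 10110 XOR 11101 = 01011
  pos 6: 10110 XOR 11101 = 01011
  pos 7: 10110 XOR 11101 = 01011
  pos 8: 10110 XOR 11101 = 01011
Remainder (last 4 bits) = 1011. This is the CRC / FCS.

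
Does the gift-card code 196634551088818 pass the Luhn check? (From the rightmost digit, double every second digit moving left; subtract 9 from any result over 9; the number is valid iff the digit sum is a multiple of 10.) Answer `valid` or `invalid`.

valid

From the right, keep odd positions and double even positions (subtract 9 from any doubled value over 9):
  doubled (positions 2,4,...): 2 7 0 1 8 3 9 → sum 30
  kept (positions 1,3,...): 8 8 8 1 5 3 6 1 → sum 40
Total = 70.
70 mod 10 = 0, so the number is valid.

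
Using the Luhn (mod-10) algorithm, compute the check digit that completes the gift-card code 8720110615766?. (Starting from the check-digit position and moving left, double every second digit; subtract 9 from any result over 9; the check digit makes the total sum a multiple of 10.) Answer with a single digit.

Partial digits right→left: 6 6 7 5 1 6 0 1 1 0 2 7 8
Double every second digit counting from the check-digit position (so the 1st, 3rd, 5th, ... of the partial from the right).
  doubled (with −9 where >9): 3 5 2 0 2 4 7 → sum 23
  kept as-is: 6 5 6 1 0 7 → sum 25
Total = 23 + 25 = 48.
Check digit = (10 − (48 mod 10)) mod 10 = 2.

2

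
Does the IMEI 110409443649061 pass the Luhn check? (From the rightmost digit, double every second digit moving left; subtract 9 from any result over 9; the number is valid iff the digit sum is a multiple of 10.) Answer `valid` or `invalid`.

From the right, keep odd positions and double even positions (subtract 9 from any doubled value over 9):
  doubled (positions 2,4,...): 3 9 3 8 9 8 2 → sum 42
  kept (positions 1,3,...): 1 0 4 3 4 0 0 1 → sum 13
Total = 55.
55 mod 10 = 5, so the number is invalid.

invalid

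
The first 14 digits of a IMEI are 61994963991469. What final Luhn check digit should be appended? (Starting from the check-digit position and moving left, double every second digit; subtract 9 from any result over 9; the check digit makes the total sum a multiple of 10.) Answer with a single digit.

Partial digits right→left: 9 6 4 1 9 9 3 6 9 4 9 9 1 6
Double every second digit counting from the check-digit position (so the 1st, 3rd, 5th, ... of the partial from the right).
  doubled (with −9 where >9): 9 8 9 6 9 9 2 → sum 52
  kept as-is: 6 1 9 6 4 9 6 → sum 41
Total = 52 + 41 = 93.
Check digit = (10 − (93 mod 10)) mod 10 = 7.

7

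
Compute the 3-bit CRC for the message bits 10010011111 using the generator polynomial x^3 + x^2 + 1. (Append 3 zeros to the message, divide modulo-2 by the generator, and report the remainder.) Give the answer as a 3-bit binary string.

Append 3 zeros: 10010011111000. Divide by 1101 (XOR where the leading bit is 1):
  pos 0: 1001 XOR 1101 = 0100
  pos 1: 1000 XOR 1101 = 0101
  pos 2: 1010 XOR 1101 = 0111
  pos 3: 1111 XOR 1101 = 0010
  pos 5: 1011 XOR 1101 = 0110
  pos 6: 1101 XOR 1101 = 0000
  pos 10: 1000 XOR 1101 = 0101
Remainder (last 3 bits) = 101. This is the CRC / FCS.

101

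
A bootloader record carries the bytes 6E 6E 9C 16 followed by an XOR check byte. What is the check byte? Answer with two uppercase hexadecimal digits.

XOR the bytes together:
  start with 0x6E
  0x6E ⊕ 0x6E = 0x00
  0x00 ⊕ 0x9C = 0x9C
  0x9C ⊕ 0x16 = 0x8A

8A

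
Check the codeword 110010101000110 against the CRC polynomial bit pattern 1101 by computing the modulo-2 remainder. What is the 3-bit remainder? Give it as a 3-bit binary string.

000

Modulo-2 division of 110010101000110 by 1101:
  pos 0: 1100 XOR 1101 = 0001
  pos 3: 1101 XOR 1101 = 0000
  pos 8: 1000 XOR 1101 = 0101
  pos 9: 1011 XOR 1101 = 0110
  pos 10: 1101 XOR 1101 = 0000
Remainder = 000 (zero — the frame passes the CRC check).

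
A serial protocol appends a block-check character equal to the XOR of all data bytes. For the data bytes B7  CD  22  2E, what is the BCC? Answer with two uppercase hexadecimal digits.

76

XOR the bytes together:
  start with 0xB7
  0xB7 ⊕ 0xCD = 0x7A
  0x7A ⊕ 0x22 = 0x58
  0x58 ⊕ 0x2E = 0x76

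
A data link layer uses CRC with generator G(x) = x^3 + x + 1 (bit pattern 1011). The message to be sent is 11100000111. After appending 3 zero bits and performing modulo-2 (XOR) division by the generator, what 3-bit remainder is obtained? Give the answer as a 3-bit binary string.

Append 3 zeros: 11100000111000. Divide by 1011 (XOR where the leading bit is 1):
  pos 0: 1110 XOR 1011 = 0101
  pos 1: 1010 XOR 1011 = 0001
  pos 4: 1000 XOR 1011 = 0011
  pos 6: 1111 XOR 1011 = 0100
  pos 7: 1001 XOR 1011 = 0010
  pos 9: 1000 XOR 1011 = 0011
Remainder (last 3 bits) = 110. This is the CRC / FCS.

110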